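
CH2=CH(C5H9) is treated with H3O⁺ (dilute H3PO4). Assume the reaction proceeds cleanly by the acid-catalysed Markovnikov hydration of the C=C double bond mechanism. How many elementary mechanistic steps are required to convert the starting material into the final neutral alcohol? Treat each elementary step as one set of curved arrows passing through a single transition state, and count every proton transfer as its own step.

Step 1: Electrophilic addition begins with the π(C=C) electrons forming a bond to the proton of H3O⁺. Following Markovnikov's rule, the resulting cation is secondary. H2O is released.
Step 2: A 1,2-hydride shift from the adjacent cyclopentyl carbon moves the positive charge from the secondary centre to an adjacent carbon, generating a more stable tertiary carbocation.
Step 3: Water acts as the nucleophile: an oxygen lone pair bonds to the cationic carbon, giving an oxonium-ion intermediate.
Step 4: Proton transfer from the O–H of the oxonium ion to H2O completes the catalytic cycle and yields the alcohol.
Total: 4 elementary steps.

4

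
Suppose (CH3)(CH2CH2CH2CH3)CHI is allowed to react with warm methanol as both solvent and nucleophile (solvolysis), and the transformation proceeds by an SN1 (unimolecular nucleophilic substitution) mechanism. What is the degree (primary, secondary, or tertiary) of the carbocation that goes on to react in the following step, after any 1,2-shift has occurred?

secondary

Step 1: Ionisation: the C–I σ-bond cleaves heterolytically; both bonding electrons depart with I⁻, leaving a secondary carbocation at the α-carbon.
No single 1,2-shift to an adjacent carbon would give a more-substituted cation, so no rearrangement occurs.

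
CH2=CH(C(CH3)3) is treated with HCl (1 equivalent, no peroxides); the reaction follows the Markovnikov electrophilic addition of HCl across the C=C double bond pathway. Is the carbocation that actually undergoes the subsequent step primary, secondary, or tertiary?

Step 1: Electrophilic addition begins with the π(C=C) electrons forming a bond to the proton of HCl. Following Markovnikov's rule, the resulting cation is secondary. The H–Cl bond breaks heterolytically, releasing Cl⁻.
Step 2: Carbocation rearrangement: a 1,2-methyl shift from the adjacent tert-butyl carbon converts the initially-formed secondary cation into the more stable tertiary cation.
The cation rearranges from secondary to tertiary via a 1,2-methyl shift from the adjacent tert-butyl carbon; the tertiary cation is what reacts next.

tertiary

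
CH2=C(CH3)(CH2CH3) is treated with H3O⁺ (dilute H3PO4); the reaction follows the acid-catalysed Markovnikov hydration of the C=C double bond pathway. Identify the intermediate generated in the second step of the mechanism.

Step 1: Protonation of the alkene by H3O⁺: the π bond acts as the nucleophile and picks up H⁺, giving the more stable (Markovnikov) tertiary carbocation. H2O is released.
Step 2: A lone pair on the oxygen of H2O attacks the carbocation, forming a C–O bond and an oxonium ion (a protonated alcohol).
After step 2 the species present is an oxonium ion.

oxonium ion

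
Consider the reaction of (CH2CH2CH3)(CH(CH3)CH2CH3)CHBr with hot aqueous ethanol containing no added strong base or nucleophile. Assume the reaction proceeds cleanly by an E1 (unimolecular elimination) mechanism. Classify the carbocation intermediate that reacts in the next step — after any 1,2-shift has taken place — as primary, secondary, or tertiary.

Step 1: Ionisation: the C–Br σ-bond cleaves heterolytically; both bonding electrons depart with Br⁻, leaving a secondary carbocation at the α-carbon.
Step 2: A 1,2-hydride shift from the adjacent sec-butyl carbon moves the positive charge from the secondary centre to an adjacent carbon, generating a more stable tertiary carbocation.
The cation rearranges from secondary to tertiary via a 1,2-hydride shift from the adjacent sec-butyl carbon; the tertiary cation is what reacts next.

tertiary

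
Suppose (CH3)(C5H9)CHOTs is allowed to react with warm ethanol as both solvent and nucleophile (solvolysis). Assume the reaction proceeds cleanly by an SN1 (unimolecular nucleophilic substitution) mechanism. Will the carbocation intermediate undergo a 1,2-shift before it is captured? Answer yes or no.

The first-formed carbocation is secondary.
The adjacent cyclopentyl carbon already bears 2 other carbon substituents and has a hydrogen to migrate; after a 1,2-hydride shift from that carbon the positive charge sits on a tertiary centre.
Tertiary is more stable than secondary, so the shift occurs.

yes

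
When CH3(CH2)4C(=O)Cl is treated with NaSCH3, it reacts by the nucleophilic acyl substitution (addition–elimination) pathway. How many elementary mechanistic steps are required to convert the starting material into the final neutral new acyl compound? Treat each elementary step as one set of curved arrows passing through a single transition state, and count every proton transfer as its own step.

Step 1: A lone pair on the S of CH3S⁻ attacks the electrophilic acyl carbon; the π(C=O) electrons move onto oxygen, giving a tetrahedral intermediate.
Step 2: Collapse of the tetrahedral intermediate: the alkoxide oxygen pushes its lone pair back to re-form C=O while Cl⁻ leaves.
Total: 2 elementary steps.

2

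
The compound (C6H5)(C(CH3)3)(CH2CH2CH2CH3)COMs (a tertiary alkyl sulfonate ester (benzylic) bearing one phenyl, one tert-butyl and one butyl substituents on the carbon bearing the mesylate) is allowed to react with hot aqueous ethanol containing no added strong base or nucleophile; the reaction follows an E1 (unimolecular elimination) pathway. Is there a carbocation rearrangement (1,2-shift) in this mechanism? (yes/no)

no

The first-formed carbocation is tertiary.
No single 1,2-shift to an adjacent carbon would produce a more-substituted cation than the one already present, so no rearrangement occurs.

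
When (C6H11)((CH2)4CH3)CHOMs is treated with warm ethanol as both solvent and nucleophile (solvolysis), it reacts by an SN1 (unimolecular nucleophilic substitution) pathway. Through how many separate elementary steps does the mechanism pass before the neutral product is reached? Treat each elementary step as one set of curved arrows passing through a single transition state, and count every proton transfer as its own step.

Step 1: Unassisted departure of MsO⁻ (taking the C–O bonding pair) generates a secondary carbocation.
Step 2: A 1,2-hydride shift from the adjacent cyclohexyl carbon moves the positive charge from the secondary centre to an adjacent carbon, generating a more stable tertiary carbocation.
Step 3: CH3CH2OH donates an oxygen lone pair into the empty p orbital of the cation, giving a protonated ether (an oxonium ion).
Step 4: Deprotonation of the oxonium oxygen by solvent ethanol yields the neutral ether.
Total: 4 elementary steps.

4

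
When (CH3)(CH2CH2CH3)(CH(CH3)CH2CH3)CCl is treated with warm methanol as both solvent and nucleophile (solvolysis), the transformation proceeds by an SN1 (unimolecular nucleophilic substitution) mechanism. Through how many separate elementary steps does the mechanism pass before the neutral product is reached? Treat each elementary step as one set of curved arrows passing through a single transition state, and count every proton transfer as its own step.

Step 1: The C–Cl bond breaks with both electrons going to the chloride; Cl⁻ leaves and a tertiary carbocation remains.
(No 1,2-shift: no single shift to an adjacent carbon would give a more stable cation.)
Step 2: CH3OH donates an oxygen lone pair into the empty p orbital of the cation, giving a protonated ether (an oxonium ion).
Step 3: Deprotonation of the oxonium oxygen by solvent methanol yields the neutral ether.
Total: 3 elementary steps.

3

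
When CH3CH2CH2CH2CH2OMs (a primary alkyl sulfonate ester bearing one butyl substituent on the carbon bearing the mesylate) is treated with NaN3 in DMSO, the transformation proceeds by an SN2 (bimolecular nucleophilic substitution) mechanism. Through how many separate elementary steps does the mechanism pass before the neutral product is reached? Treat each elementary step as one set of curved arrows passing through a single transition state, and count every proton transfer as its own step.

1

Step 1: The azide nucleophile donates a lone pair from N to the α-carbon in a backside attack; simultaneously the C–O σ-bond breaks and both of its electrons leave with MsO⁻. One concerted step with inversion of configuration.
Total: 1 elementary step.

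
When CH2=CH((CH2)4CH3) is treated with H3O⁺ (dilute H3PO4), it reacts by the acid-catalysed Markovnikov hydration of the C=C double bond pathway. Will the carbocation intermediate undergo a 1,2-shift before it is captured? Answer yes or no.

no

The first-formed carbocation is secondary.
No single 1,2-shift to an adjacent carbon would produce a more-substituted cation than the one already present, so no rearrangement occurs.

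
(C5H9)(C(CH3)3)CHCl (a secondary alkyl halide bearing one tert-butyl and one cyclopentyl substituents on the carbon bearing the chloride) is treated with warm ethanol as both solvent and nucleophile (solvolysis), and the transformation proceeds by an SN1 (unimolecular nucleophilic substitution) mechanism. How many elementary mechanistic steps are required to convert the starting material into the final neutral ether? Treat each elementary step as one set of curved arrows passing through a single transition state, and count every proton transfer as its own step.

Step 1: Unassisted departure of Cl⁻ (taking the C–Cl bonding pair) generates a secondary carbocation.
Step 2: A 1,2-hydride shift from the adjacent cyclopentyl carbon moves the positive charge from the secondary centre to an adjacent carbon, generating a more stable tertiary carbocation.
Step 3: Nucleophilic capture: the oxygen of CH3CH2OH bonds to the cationic carbon, producing an oxonium-ion intermediate.
Step 4: Deprotonation of the oxonium oxygen by solvent ethanol yields the neutral ether.
Total: 4 elementary steps.

4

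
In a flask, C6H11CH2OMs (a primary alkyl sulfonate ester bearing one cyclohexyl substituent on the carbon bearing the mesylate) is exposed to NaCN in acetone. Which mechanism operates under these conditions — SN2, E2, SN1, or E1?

Conditions: a primary substrate with a strong nucleophile in the polar aprotic solvent acetone.
These conditions are the textbook signature of the SN2 pathway.
An unhindered substrate with a strong nucleophile in a polar aprotic solvent favours one-step backside displacement.

SN2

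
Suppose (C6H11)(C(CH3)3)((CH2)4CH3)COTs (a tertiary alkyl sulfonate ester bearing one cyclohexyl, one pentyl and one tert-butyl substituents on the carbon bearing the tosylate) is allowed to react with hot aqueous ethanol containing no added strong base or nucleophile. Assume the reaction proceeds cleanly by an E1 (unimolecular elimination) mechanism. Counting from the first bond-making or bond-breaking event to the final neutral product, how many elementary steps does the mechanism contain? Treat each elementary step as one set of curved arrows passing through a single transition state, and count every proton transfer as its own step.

2

Step 1: Ionisation: the C–O σ-bond cleaves heterolytically; both bonding electrons depart with TsO⁻, leaving a tertiary carbocation at the α-carbon.
(No 1,2-shift: no single shift to an adjacent carbon would give a more stable cation.)
Step 2: Loss of a β-proton to a water (or ethanol) molecule of the solvent: the C–H bonding pair collapses toward the cationic carbon to form the C=C π bond, yielding the alkene.
Total: 2 elementary steps.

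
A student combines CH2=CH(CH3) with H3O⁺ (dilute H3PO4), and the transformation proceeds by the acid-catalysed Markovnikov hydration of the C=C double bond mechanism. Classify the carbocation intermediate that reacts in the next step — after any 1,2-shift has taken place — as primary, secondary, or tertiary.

secondary

Step 1: Electrophilic addition begins with the π(C=C) electrons forming a bond to the proton of H3O⁺. Following Markovnikov's rule, the resulting cation is secondary. H2O is released.
No single 1,2-shift to an adjacent carbon would give a more-substituted cation, so no rearrangement occurs.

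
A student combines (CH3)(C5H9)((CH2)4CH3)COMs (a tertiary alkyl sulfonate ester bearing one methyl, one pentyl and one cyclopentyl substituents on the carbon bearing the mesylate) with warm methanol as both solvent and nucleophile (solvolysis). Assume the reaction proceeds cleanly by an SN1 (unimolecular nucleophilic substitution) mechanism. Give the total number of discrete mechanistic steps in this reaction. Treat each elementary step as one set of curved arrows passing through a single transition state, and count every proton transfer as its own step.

Step 1: Unassisted departure of MsO⁻ (taking the C–O bonding pair) generates a tertiary carbocation.
(No 1,2-shift: no single shift to an adjacent carbon would give a more stable cation.)
Step 2: CH3OH donates an oxygen lone pair into the empty p orbital of the cation, giving a protonated ether (an oxonium ion).
Step 3: A second solvent molecule removes the proton on oxygen, giving the neutral ether product.
Total: 3 elementary steps.

3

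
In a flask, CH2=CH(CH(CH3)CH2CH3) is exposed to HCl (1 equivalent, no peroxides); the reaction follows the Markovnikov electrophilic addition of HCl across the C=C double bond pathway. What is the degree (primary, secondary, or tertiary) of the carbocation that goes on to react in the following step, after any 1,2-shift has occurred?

Step 1: The π electrons of the C=C bond attack a proton of HCl; Markovnikov addition places the new C–H on the less-substituted alkene carbon, so the positive charge ends up on the more-substituted carbon — a secondary carbocation. The H–Cl bond breaks heterolytically, releasing Cl⁻.
Step 2: Carbocation rearrangement: a 1,2-hydride shift from the adjacent sec-butyl carbon converts the initially-formed secondary cation into the more stable tertiary cation.
The cation rearranges from secondary to tertiary via a 1,2-hydride shift from the adjacent sec-butyl carbon; the tertiary cation is what reacts next.

tertiary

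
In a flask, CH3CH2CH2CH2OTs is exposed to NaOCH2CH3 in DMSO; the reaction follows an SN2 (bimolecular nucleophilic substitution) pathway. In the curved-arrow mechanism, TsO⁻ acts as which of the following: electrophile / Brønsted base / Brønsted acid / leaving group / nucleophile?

Step 1: CH3CH2O⁻ attacks the back face of the α-carbon while TsO⁻ departs with the C–O bonding pair — a single concerted displacement through a pentacoordinate transition state.
TsO⁻ departs with both electrons of the breaking σ-bond — that is the definition of a leaving group.

leaving group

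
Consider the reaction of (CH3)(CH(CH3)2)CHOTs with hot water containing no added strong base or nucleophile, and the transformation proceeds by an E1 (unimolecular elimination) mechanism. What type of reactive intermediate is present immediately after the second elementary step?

tertiary carbocation

Step 1: Unassisted departure of TsO⁻ (taking the C–O bonding pair) generates a secondary carbocation.
Step 2: A 1,2-hydride shift from the adjacent isopropyl carbon moves the positive charge from the secondary centre to an adjacent carbon, generating a more stable tertiary carbocation.
After step 2 the species present is a tertiary carbocation.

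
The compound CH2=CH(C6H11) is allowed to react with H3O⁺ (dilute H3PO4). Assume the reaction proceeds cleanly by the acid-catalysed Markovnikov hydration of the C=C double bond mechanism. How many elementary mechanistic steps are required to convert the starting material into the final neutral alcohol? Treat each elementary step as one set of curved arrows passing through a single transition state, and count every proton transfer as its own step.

4

Step 1: The π electrons of the C=C bond attack a proton of H3O⁺; Markovnikov addition places the new C–H on the less-substituted alkene carbon, so the positive charge ends up on the more-substituted carbon — a secondary carbocation. H2O is released.
Step 2: A hydride (H with its bonding pair) migrates from the adjacent cyclohexyl carbon to the cationic centre — a 1,2-hydride shift — upgrading the secondary cation to a tertiary one.
Step 3: Water acts as the nucleophile: an oxygen lone pair bonds to the cationic carbon, giving an oxonium-ion intermediate.
Step 4: Proton transfer from the O–H of the oxonium ion to H2O completes the catalytic cycle and yields the alcohol.
Total: 4 elementary steps.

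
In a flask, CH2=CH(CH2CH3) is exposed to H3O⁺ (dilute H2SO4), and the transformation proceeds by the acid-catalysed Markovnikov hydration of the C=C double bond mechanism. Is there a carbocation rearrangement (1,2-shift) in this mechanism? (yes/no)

no

The first-formed carbocation is secondary.
No single 1,2-shift to an adjacent carbon would produce a more-substituted cation than the one already present, so no rearrangement occurs.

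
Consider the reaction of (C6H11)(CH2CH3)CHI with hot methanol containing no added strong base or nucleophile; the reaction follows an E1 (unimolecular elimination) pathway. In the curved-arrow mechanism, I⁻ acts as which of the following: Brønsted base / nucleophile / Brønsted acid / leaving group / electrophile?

Step 1: Rate-determining heterolysis of the C–I bond gives I⁻ and a secondary carbocation.
I⁻ departs with both electrons of the breaking σ-bond — that is the definition of a leaving group.

leaving group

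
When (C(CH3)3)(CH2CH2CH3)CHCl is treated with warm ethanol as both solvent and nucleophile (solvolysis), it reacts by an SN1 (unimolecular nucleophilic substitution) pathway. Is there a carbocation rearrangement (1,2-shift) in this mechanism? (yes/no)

The first-formed carbocation is secondary.
The adjacent tert-butyl carbon has no hydrogen but bears methyl groups; migration of one methyl with its bonding pair (a 1,2-methyl shift) places the charge on a tertiary centre.
Tertiary is more stable than secondary, so the shift occurs.

yes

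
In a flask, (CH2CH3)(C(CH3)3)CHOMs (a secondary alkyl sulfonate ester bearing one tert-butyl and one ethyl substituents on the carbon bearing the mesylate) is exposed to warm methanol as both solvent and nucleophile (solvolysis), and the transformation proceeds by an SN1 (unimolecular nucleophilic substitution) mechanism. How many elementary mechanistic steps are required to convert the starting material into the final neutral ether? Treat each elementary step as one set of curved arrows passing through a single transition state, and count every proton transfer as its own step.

4

Step 1: Ionisation: the C–O σ-bond cleaves heterolytically; both bonding electrons depart with MsO⁻, leaving a secondary carbocation at the α-carbon.
Step 2: A 1,2-methyl shift from the adjacent tert-butyl carbon moves the positive charge from the secondary centre to an adjacent carbon, generating a more stable tertiary carbocation.
Step 3: CH3OH donates an oxygen lone pair into the empty p orbital of the cation, giving a protonated ether (an oxonium ion).
Step 4: Proton transfer from the O–H of the oxonium ion to a solvent molecule delivers the neutral ether.
Total: 4 elementary steps.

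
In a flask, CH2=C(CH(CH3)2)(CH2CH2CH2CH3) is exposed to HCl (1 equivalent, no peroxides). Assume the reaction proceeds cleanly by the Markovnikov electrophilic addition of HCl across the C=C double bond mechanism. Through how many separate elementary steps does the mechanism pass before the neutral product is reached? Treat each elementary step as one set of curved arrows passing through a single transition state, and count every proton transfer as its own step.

2

Step 1: Electrophilic addition begins with the π(C=C) electrons forming a bond to the proton of HCl. Following Markovnikov's rule, the resulting cation is tertiary. The H–Cl bond breaks heterolytically, releasing Cl⁻.
(No 1,2-shift: no single shift to an adjacent carbon would give a more stable cation.)
Step 2: Nucleophilic attack by Cl⁻ on the carbocation completes the addition, giving R–Cl.
Total: 2 elementary steps.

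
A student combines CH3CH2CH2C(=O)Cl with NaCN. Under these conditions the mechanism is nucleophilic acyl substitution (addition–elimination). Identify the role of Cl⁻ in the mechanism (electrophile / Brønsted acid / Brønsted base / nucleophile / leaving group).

leaving group

Step 2: Collapse of the tetrahedral intermediate: the alkoxide oxygen pushes its lone pair back to re-form C=O while Cl⁻ leaves.
Cl⁻ departs with both electrons of the breaking σ-bond — that is the definition of a leaving group.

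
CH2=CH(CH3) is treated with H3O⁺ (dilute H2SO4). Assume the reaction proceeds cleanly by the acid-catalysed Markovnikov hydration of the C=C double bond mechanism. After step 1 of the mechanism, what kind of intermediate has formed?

Step 1: Protonation of the alkene by H3O⁺: the π bond acts as the nucleophile and picks up H⁺, giving the more stable (Markovnikov) secondary carbocation. H2O is released.
After step 1 the species present is a secondary carbocation.

secondary carbocation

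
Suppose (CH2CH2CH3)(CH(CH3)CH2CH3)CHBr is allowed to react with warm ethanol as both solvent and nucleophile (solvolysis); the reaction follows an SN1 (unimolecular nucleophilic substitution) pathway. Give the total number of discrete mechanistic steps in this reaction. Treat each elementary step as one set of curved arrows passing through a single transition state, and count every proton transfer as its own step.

Step 1: Ionisation: the C–Br σ-bond cleaves heterolytically; both bonding electrons depart with Br⁻, leaving a secondary carbocation at the α-carbon.
Step 2: A 1,2-hydride shift from the adjacent sec-butyl carbon moves the positive charge from the secondary centre to an adjacent carbon, generating a more stable tertiary carbocation.
Step 3: CH3CH2OH donates an oxygen lone pair into the empty p orbital of the cation, giving a protonated ether (an oxonium ion).
Step 4: Proton transfer from the O–H of the oxonium ion to a solvent molecule delivers the neutral ether.
Total: 4 elementary steps.

4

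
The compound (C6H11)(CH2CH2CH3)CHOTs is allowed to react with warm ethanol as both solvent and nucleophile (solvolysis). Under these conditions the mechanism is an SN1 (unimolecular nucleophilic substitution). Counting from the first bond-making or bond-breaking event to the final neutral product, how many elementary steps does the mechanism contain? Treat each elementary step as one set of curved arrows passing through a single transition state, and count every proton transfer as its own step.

Step 1: Ionisation: the C–O σ-bond cleaves heterolytically; both bonding electrons depart with TsO⁻, leaving a secondary carbocation at the α-carbon.
Step 2: Carbocation rearrangement: a 1,2-hydride shift from the adjacent cyclohexyl carbon converts the initially-formed secondary cation into the more stable tertiary cation.
Step 3: CH3CH2OH donates an oxygen lone pair into the empty p orbital of the cation, giving a protonated ether (an oxonium ion).
Step 4: A second solvent molecule removes the proton on oxygen, giving the neutral ether product.
Total: 4 elementary steps.

4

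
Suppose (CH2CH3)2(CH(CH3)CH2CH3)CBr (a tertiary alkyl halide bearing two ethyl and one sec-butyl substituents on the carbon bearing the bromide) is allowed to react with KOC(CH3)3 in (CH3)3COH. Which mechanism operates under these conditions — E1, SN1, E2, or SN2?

Conditions: a strong/bulky base with a tertiary substrate bearing a β-hydrogen.
These conditions are the textbook signature of the E2 pathway.
A strong (often hindered) base removes a β-H in concert with loss of the leaving group — bimolecular elimination.

E2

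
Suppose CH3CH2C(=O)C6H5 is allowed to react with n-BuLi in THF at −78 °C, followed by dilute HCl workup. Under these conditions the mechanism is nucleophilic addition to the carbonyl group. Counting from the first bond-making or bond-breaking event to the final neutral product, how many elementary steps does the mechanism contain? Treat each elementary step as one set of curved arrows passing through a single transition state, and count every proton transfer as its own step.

Step 1: A lone pair / filled orbital on the carbanion-like carbon of n-BuLi attacks the electrophilic carbonyl carbon; the π(C=O) electrons shift onto oxygen, producing a tetrahedral alkoxide intermediate.
Step 2: On dilute HCl workup the alkoxide oxygen is protonated, giving an alcohol.
Total: 2 elementary steps.

2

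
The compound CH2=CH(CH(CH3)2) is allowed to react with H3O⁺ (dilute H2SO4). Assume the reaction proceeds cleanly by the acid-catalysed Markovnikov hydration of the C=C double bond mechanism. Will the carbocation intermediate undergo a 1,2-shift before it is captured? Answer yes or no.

The first-formed carbocation is secondary.
The adjacent isopropyl carbon already bears 2 other carbon substituents and has a hydrogen to migrate; after a 1,2-hydride shift from that carbon the positive charge sits on a tertiary centre.
Tertiary is more stable than secondary, so the shift occurs.

yes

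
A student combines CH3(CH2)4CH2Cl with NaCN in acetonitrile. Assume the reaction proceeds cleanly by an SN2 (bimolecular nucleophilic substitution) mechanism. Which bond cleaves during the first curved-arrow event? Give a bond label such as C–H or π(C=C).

C–Cl

Step 1: Backside attack by CN⁻ on the carbon bearing the chloride: the new C–C bond forms as the C–Cl bond breaks, with Walden inversion at carbon.
The bond broken in this step is the C–Cl bond.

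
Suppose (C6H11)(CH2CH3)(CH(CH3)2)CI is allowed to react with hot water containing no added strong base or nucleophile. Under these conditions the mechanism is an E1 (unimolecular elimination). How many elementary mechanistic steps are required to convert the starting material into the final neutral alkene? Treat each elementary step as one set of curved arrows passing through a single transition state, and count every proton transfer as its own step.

Step 1: Unassisted departure of I⁻ (taking the C–I bonding pair) generates a tertiary carbocation.
(No 1,2-shift: no single shift to an adjacent carbon would give a more stable cation.)
Step 2: Loss of a β-proton to a water molecule of the solvent: the C–H bonding pair collapses toward the cationic carbon to form the C=C π bond, yielding the alkene.
Total: 2 elementary steps.

2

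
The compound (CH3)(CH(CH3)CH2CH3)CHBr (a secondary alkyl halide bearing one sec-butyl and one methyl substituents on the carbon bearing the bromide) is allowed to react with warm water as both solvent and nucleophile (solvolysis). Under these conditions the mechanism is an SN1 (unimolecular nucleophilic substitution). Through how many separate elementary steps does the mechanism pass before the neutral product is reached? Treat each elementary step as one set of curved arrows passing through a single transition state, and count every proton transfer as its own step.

4

Step 1: Unassisted departure of Br⁻ (taking the C–Br bonding pair) generates a secondary carbocation.
Step 2: A 1,2-hydride shift from the adjacent sec-butyl carbon moves the positive charge from the secondary centre to an adjacent carbon, generating a more stable tertiary carbocation.
Step 3: A lone pair on the oxygen of H2O attacks the carbocation, forming a new C–O σ-bond and an oxonium ion.
Step 4: Deprotonation of the oxonium oxygen by solvent water yields the neutral alcohol.
Total: 4 elementary steps.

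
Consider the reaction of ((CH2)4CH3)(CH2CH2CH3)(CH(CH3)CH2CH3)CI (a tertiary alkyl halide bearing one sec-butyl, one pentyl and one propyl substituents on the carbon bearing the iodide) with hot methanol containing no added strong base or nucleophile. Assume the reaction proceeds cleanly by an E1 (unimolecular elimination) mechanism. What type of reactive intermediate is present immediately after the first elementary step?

Step 1: The C–I bond breaks with both electrons going to the iodide; I⁻ leaves and a tertiary carbocation remains.
After step 1 the species present is a tertiary carbocation.

tertiary carbocation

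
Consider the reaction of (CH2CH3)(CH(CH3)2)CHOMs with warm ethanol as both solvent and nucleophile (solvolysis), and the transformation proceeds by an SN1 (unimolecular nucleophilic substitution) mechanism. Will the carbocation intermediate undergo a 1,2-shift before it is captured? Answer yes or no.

yes

The first-formed carbocation is secondary.
The adjacent isopropyl carbon already bears 2 other carbon substituents and has a hydrogen to migrate; after a 1,2-hydride shift from that carbon the positive charge sits on a tertiary centre.
Tertiary is more stable than secondary, so the shift occurs.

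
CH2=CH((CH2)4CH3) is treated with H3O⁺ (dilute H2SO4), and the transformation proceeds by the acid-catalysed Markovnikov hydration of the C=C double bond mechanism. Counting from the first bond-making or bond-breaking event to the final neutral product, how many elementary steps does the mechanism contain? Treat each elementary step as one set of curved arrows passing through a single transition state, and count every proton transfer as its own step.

Step 1: Protonation of the alkene by H3O⁺: the π bond acts as the nucleophile and picks up H⁺, giving the more stable (Markovnikov) secondary carbocation. H2O is released.
(No 1,2-shift: no single shift to an adjacent carbon would give a more stable cation.)
Step 2: Nucleophilic capture of the cation by H2O produces the protonated alcohol (an oxonium ion).
Step 3: Deprotonation of the oxonium ion by a water molecule delivers the neutral alcohol and regenerates the acid catalyst.
Total: 3 elementary steps.

3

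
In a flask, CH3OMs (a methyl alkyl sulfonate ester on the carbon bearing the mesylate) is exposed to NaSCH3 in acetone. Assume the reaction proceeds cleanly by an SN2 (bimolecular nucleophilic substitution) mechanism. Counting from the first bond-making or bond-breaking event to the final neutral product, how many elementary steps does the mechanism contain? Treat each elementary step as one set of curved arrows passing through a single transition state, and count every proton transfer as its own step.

1

Step 1: CH3S⁻ attacks the back face of the α-carbon while MsO⁻ departs with the C–O bonding pair — a single concerted displacement through a pentacoordinate transition state.
Total: 1 elementary step.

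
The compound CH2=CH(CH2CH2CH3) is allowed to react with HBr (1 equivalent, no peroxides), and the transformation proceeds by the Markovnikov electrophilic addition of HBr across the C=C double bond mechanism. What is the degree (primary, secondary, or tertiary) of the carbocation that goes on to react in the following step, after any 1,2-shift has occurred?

Step 1: Protonation of the alkene by HBr: the π bond acts as the nucleophile and picks up H⁺, giving the more stable (Markovnikov) secondary carbocation. The H–Br bond breaks heterolytically, releasing Br⁻.
No single 1,2-shift to an adjacent carbon would give a more-substituted cation, so no rearrangement occurs.

secondary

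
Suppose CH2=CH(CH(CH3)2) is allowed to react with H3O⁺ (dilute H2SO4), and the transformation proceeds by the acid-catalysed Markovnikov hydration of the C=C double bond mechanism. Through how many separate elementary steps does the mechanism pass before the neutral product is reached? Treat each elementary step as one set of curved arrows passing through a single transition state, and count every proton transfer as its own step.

Step 1: Protonation of the alkene by H3O⁺: the π bond acts as the nucleophile and picks up H⁺, giving the more stable (Markovnikov) secondary carbocation. H2O is released.
Step 2: A 1,2-hydride shift from the adjacent isopropyl carbon moves the positive charge from the secondary centre to an adjacent carbon, generating a more stable tertiary carbocation.
Step 3: Water acts as the nucleophile: an oxygen lone pair bonds to the cationic carbon, giving an oxonium-ion intermediate.
Step 4: Deprotonation of the oxonium ion by a water molecule delivers the neutral alcohol and regenerates the acid catalyst.
Total: 4 elementary steps.

4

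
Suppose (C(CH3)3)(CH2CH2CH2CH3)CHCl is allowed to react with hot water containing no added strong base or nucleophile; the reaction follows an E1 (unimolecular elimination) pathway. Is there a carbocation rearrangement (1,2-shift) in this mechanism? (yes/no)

The first-formed carbocation is secondary.
The adjacent tert-butyl carbon has no hydrogen but bears methyl groups; migration of one methyl with its bonding pair (a 1,2-methyl shift) places the charge on a tertiary centre.
Tertiary is more stable than secondary, so the shift occurs.

yes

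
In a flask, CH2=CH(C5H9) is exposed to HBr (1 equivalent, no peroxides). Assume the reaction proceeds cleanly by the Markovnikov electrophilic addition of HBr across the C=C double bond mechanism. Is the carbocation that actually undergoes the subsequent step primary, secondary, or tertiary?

tertiary

Step 1: The π electrons of the C=C bond attack a proton of HBr; Markovnikov addition places the new C–H on the less-substituted alkene carbon, so the positive charge ends up on the more-substituted carbon — a secondary carbocation. The H–Br bond breaks heterolytically, releasing Br⁻.
Step 2: A 1,2-hydride shift from the adjacent cyclopentyl carbon moves the positive charge from the secondary centre to an adjacent carbon, generating a more stable tertiary carbocation.
The cation rearranges from secondary to tertiary via a 1,2-hydride shift from the adjacent cyclopentyl carbon; the tertiary cation is what reacts next.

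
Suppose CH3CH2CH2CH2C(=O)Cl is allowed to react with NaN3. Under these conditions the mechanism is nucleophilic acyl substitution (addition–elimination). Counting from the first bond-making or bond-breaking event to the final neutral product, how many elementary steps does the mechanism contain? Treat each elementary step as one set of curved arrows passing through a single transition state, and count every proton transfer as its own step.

2

Step 1: Nucleophilic addition of N3⁻ to the acyl carbon breaks the π(C=O) bond and yields a tetrahedral, anionic intermediate.
Step 2: An oxygen lone pair re-forms the C=O π bond as the C–Cl σ-bond breaks; Cl⁻ is expelled.
Total: 2 elementary steps.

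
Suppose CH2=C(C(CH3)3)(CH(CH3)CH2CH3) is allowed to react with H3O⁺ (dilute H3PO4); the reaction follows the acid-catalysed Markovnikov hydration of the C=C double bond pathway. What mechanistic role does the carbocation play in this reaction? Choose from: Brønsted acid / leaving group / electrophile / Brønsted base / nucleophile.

electrophile

Step 2: Water acts as the nucleophile: an oxygen lone pair bonds to the cationic carbon, giving an oxonium-ion intermediate.
The carbocation accepts an electron pair into an empty or π* orbital — it is the electrophile.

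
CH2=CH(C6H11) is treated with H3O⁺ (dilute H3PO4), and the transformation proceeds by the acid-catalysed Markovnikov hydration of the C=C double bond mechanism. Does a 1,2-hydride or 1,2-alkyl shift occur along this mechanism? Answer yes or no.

yes

The first-formed carbocation is secondary.
The adjacent cyclohexyl carbon already bears 2 other carbon substituents and has a hydrogen to migrate; after a 1,2-hydride shift from that carbon the positive charge sits on a tertiary centre.
Tertiary is more stable than secondary, so the shift occurs.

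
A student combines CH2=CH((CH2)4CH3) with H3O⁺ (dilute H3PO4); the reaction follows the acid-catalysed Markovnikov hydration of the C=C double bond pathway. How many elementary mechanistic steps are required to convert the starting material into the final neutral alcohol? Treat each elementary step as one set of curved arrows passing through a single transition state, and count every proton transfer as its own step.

Step 1: Protonation of the alkene by H3O⁺: the π bond acts as the nucleophile and picks up H⁺, giving the more stable (Markovnikov) secondary carbocation. H2O is released.
(No 1,2-shift: no single shift to an adjacent carbon would give a more stable cation.)
Step 2: Water acts as the nucleophile: an oxygen lone pair bonds to the cationic carbon, giving an oxonium-ion intermediate.
Step 3: Proton transfer from the O–H of the oxonium ion to H2O completes the catalytic cycle and yields the alcohol.
Total: 3 elementary steps.

3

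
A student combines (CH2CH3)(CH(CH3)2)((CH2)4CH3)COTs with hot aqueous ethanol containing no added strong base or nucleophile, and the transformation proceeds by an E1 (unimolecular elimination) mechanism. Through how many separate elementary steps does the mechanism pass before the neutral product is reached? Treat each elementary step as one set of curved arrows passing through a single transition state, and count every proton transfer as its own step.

Step 1: Ionisation: the C–O σ-bond cleaves heterolytically; both bonding electrons depart with TsO⁻, leaving a tertiary carbocation at the α-carbon.
(No 1,2-shift: no single shift to an adjacent carbon would give a more stable cation.)
Step 2: Loss of a β-proton to a water (or ethanol) molecule of the solvent: the C–H bonding pair collapses toward the cationic carbon to form the C=C π bond, yielding the alkene.
Total: 2 elementary steps.

2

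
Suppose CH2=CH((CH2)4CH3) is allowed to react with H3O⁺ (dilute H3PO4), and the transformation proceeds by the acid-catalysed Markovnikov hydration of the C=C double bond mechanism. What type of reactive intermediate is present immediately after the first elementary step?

Step 1: The π electrons of the C=C bond attack a proton of H3O⁺; Markovnikov addition places the new C–H on the less-substituted alkene carbon, so the positive charge ends up on the more-substituted carbon — a secondary carbocation. H2O is released.
After step 1 the species present is a secondary carbocation.

secondary carbocation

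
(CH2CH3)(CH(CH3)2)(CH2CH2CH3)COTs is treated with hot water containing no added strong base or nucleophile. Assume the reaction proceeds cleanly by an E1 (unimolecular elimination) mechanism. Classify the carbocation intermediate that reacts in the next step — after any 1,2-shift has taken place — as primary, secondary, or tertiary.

Step 1: Unassisted departure of TsO⁻ (taking the C–O bonding pair) generates a tertiary carbocation.
No single 1,2-shift to an adjacent carbon would give a more-substituted cation, so no rearrangement occurs.

tertiary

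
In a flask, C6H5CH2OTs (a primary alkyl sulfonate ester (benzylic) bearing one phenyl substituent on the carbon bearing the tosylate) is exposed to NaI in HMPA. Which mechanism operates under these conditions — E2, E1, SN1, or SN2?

Conditions: a primary substrate with a strong nucleophile in the polar aprotic solvent HMPA.
These conditions are the textbook signature of the SN2 pathway.
An unhindered substrate with a strong nucleophile in a polar aprotic solvent favours one-step backside displacement.

SN2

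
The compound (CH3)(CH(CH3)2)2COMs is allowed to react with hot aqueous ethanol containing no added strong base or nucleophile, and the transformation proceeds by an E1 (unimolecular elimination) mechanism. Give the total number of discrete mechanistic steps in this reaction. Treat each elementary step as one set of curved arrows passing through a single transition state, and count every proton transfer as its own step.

Step 1: Unassisted departure of MsO⁻ (taking the C–O bonding pair) generates a tertiary carbocation.
(No 1,2-shift: no single shift to an adjacent carbon would give a more stable cation.)
Step 2: Loss of a β-proton to a water (or ethanol) molecule of the solvent: the C–H bonding pair collapses toward the cationic carbon to form the C=C π bond, yielding the alkene.
Total: 2 elementary steps.

2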